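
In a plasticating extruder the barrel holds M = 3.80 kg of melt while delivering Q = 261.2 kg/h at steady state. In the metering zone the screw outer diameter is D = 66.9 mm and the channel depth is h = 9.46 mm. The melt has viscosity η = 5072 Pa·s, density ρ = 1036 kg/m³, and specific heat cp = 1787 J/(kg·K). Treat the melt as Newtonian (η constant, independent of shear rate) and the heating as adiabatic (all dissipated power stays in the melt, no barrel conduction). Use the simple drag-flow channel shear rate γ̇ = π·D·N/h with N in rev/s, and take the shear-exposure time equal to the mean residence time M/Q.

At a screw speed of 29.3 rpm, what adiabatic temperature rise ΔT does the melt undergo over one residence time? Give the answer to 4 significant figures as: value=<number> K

value=16.89 K

Q_s = Q / 3600 = 261.2 / 3600 = 0.0725556 kg/s
t_res = M / Q_s = 3.80 ÷ 0.0725556 = 52.3737 s
Geometry in metres: D = 66.9 mm → 0.0669 m, h = 9.46 mm → 0.00946 m; screw speed N = 29.3 rpm = 0.488333 rev/s
Shear rate: γ̇ = πDN/h = π·0.0669·0.488333/0.00946 = 10.8493 s⁻¹
Adiabatic rise: ΔT = η γ̇² t_res / (ρ cp) = 5072·(10.8493)²·52.3737 / (1036·1787) = 16.8892 K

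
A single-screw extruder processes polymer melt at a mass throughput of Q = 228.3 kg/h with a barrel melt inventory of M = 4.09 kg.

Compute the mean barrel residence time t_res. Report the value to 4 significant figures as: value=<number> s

Convert throughput: Q = 228.3 kg/h = 228.3/3600 = 0.0634167 kg/s
t_res = M / Q_s = 4.09 / 0.0634167 = 64.4941 s

value=64.49 s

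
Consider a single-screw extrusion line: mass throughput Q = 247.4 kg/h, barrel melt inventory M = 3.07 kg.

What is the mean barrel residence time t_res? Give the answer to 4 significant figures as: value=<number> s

Throughput in SI: Q_s = 247.4 kg/h ÷ 3600 s/h = 0.0687222 kg/s
t_res = M / Q_s = 3.07 ÷ 0.0687222 = 44.6726 s

value=44.67 s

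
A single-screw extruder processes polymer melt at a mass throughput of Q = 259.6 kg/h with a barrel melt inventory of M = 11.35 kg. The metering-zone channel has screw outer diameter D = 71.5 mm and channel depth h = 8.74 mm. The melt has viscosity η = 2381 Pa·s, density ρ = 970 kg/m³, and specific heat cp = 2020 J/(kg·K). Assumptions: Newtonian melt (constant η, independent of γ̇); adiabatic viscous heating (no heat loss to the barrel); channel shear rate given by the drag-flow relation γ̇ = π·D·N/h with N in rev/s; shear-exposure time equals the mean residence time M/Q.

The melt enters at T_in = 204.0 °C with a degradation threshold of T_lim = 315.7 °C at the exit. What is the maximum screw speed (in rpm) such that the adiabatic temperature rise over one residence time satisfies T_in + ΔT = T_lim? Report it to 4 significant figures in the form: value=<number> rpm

Convert throughput: Q = 259.6 kg/h = 259.6/3600 = 0.0721111 kg/s
Mean residence time: t_res = M/Q_s = 11.35 kg / 0.0721111 kg/s = 157.396 s
Convert to metres: D = 0.0715 m, h = 0.00874 m
ΔT_a = T_lim − T_in = 315.7 − 204.0 = 111.7 K
γ̇_max² = ΔT_a·ρ·cp / (η·t_res) = [111.7 × 970 × 2020] / [2381 × 157.396] = 584.014 s⁻²
γ̇_max = √584.014 = 24.1664 s⁻¹
Solve γ̇ = πDN/h for N: N_max = γ̇_max·h/(π·D) = 24.1664 × 0.00874 / (π × 0.0715) = 0.940301 rev/s = 56.4181 rpm

value=56.42 rpm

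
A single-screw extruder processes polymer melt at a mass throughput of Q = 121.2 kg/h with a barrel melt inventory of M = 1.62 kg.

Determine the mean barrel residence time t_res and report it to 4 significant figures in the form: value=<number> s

Convert throughput: Q = 121.2 kg/h = 121.2/3600 = 0.0336667 kg/s
t_res = M / Q_s = 1.62 / 0.0336667 = 48.1188 s

value=48.12 s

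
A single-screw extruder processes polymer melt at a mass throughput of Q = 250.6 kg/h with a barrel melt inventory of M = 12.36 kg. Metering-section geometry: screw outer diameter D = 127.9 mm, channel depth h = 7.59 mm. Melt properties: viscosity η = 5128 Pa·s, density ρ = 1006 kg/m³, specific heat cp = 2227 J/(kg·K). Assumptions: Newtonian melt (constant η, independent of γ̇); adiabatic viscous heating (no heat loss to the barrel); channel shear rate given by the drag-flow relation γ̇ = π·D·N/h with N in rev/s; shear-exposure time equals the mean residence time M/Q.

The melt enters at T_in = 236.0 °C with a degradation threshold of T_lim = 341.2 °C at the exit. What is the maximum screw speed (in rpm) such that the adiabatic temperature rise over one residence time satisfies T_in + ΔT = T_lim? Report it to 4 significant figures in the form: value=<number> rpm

Convert throughput: Q = 250.6 kg/h = 250.6/3600 = 0.0696111 kg/s
t_res = M / Q_s = 12.36 ÷ 0.0696111 = 177.558 s
D = 127.9 mm = 0.1279 m;  h = 7.59 mm = 0.00759 m
ΔT_a = T_lim − T_in = 341.2 − 236.0 = 105.2 K
γ̇_max² = ΔT_a·ρ·cp / (η·t_res) = [105.2 × 1006 × 2227] / [5128 × 177.558] = 258.849 s⁻²
γ̇_max = sqrt(258.849) = 16.0888 s⁻¹
N_max = γ̇_max·h / (π·D) = 16.0888 · 0.00759 / (π · 0.1279) = 0.30391 rev/s = 18.2346 rpm

value=18.23 rpm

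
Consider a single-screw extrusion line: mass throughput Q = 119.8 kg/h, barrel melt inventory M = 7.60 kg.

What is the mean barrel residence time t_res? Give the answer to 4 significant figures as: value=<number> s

value=228.4 s

Q_s = Q / 3600 = 119.8 / 3600 = 0.0332778 kg/s
t_res = M / Q_s = 7.60 ÷ 0.0332778 = 228.381 s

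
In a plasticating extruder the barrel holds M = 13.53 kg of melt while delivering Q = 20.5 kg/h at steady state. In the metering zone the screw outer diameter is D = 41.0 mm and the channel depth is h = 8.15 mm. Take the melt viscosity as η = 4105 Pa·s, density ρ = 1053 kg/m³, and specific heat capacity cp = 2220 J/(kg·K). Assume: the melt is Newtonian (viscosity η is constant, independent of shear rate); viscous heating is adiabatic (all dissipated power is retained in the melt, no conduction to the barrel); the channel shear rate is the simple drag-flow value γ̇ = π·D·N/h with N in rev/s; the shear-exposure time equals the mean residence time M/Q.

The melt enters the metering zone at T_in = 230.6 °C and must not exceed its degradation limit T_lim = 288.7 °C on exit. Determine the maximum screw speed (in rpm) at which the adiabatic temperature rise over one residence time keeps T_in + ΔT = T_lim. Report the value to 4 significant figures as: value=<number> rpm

Convert throughput: Q = 20.5 kg/h = 20.5/3600 = 0.00569444 kg/s
t_res = M / Q_s = 13.53 / 0.00569444 = 2376 s
Convert to metres: D = 0.041 m, h = 0.00815 m
ΔT_a = T_lim − T_in = 288.7 °C − 230.6 °C = 58.1 K
Invert ΔT = ηγ̇²t_res/(ρcp) for γ̇: γ̇_max² = ΔT_a ρ cp / (η t_res) = 58.1·1053·2220 / (4105·2376) = 13.9251 s⁻²
γ̇_max = sqrt(13.9251) = 3.73163 s⁻¹
N_max = γ̇_max·h / (π·D) = 3.73163 · 0.00815 / (π · 0.041) = 0.236115 rev/s = 14.1669 rpm

value=14.17 rpm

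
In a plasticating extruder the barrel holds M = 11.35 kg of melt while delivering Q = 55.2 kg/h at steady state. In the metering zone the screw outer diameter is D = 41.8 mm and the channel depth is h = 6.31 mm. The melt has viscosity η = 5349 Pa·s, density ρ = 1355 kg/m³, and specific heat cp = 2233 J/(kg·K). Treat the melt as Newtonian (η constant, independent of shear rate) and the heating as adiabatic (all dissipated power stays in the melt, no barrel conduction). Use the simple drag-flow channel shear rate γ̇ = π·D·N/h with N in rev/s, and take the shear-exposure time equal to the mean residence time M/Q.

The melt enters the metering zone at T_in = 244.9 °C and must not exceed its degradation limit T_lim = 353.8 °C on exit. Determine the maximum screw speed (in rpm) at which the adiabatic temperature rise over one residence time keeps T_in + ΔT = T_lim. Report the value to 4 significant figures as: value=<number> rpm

value=26.30 rpm

Convert throughput: Q = 55.2 kg/h = 55.2/3600 = 0.0153333 kg/s
Mean residence time: t_res = M/Q_s = 11.35 kg / 0.0153333 kg/s = 740.217 s
D = 41.8 mm = 0.0418 m;  h = 6.31 mm = 0.00631 m
ΔT_a = T_lim − T_in = 353.8 °C − 244.9 °C = 108.9 K
γ̇_max² = ΔT_a·ρ·cp / (η·t_res) = [108.9 × 1355 × 2233] / [5349 × 740.217] = 83.2193 s⁻²
γ̇_max = √83.2193 = 9.12246 s⁻¹
Solve γ̇ = πDN/h for N: N_max = γ̇_max·h/(π·D) = 9.12246 × 0.00631 / (π × 0.0418) = 0.438344 rev/s = 26.3006 rpm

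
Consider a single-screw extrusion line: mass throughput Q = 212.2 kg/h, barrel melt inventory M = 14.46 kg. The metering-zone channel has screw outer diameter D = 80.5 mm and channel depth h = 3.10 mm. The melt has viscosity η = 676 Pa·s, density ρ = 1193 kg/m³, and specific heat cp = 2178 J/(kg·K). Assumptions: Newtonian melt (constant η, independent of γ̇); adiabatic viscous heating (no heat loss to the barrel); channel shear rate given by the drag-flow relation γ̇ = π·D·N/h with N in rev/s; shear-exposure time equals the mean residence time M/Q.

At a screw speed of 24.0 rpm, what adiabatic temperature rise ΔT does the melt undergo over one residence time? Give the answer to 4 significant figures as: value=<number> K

Throughput in SI: Q_s = 212.2 kg/h ÷ 3600 s/h = 0.0589444 kg/s
Mean residence time: t_res = M/Q_s = 14.46 kg / 0.0589444 kg/s = 245.316 s
Convert to SI: D = 0.0805 m, h = 0.0031 m, N = 24.0/60 = 0.4 rev/s
γ̇ = π·D·N / h = π · 0.0805 · 0.4 / 0.0031 = 32.632 s⁻¹
Adiabatic rise: ΔT = η γ̇² t_res / (ρ cp) = 676·(32.632)²·245.316 / (1193·2178) = 67.9613 K

value=67.96 K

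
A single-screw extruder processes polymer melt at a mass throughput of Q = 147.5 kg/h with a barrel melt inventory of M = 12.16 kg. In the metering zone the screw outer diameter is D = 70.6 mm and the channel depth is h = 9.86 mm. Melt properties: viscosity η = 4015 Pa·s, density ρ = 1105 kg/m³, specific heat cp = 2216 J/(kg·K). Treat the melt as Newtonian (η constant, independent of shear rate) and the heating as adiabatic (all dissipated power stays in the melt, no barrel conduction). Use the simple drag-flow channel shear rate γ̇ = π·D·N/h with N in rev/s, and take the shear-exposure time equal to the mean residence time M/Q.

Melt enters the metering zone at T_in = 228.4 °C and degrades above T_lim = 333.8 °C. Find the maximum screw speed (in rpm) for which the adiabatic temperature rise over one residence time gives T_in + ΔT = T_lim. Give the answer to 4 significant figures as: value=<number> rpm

Convert throughput: Q = 147.5 kg/h = 147.5/3600 = 0.0409722 kg/s
t_res = M / Q_s = 12.16 ÷ 0.0409722 = 296.786 s
Convert to metres: D = 0.0706 m, h = 0.00986 m
ΔT_a = T_lim − T_in = 333.8 °C − 228.4 °C = 105.4 K
γ̇_max² = ΔT_a·ρ·cp / (η·t_res) = [105.4 × 1105 × 2216] / [4015 × 296.786] = 216.592 s⁻²
Take the square root: γ̇_max = √(216.592) = 14.7171 s⁻¹
Solve γ̇ = πDN/h for N: N_max = γ̇_max·h/(π·D) = 14.7171 × 0.00986 / (π × 0.0706) = 0.65425 rev/s = 39.255 rpm

value=39.26 rpm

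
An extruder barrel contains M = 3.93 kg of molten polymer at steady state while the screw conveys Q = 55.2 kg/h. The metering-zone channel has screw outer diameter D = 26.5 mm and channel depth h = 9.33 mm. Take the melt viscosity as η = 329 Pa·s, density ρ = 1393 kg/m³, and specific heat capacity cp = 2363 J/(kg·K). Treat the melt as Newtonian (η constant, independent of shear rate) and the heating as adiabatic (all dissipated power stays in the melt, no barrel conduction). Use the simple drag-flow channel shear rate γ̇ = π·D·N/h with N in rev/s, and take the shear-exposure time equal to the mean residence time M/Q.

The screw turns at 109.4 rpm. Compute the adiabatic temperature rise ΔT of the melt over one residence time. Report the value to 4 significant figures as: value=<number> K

Throughput in SI: Q_s = 55.2 kg/h ÷ 3600 s/h = 0.0153333 kg/s
t_res = M / Q_s = 3.93 / 0.0153333 = 256.304 s
D = 26.5 mm = 0.0265 m;  h = 9.33 mm = 0.00933 m;  N = 109.4 rpm / 60 = 1.82333 rev/s
γ̇ = π D N / h = (π)(0.0265)(1.82333) / 0.00933 = 16.2697 s⁻¹
Adiabatic rise: ΔT = η γ̇² t_res / (ρ cp) = 329·(16.2697)²·256.304 / (1393·2363) = 6.78106 K

value=6.781 K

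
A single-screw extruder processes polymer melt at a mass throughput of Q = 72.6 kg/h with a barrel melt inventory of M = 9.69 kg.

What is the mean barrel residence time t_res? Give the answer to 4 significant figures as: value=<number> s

value=480.5 s

Convert throughput: Q = 72.6 kg/h = 72.6/3600 = 0.0201667 kg/s
Mean residence time: t_res = M/Q_s = 9.69 kg / 0.0201667 kg/s = 480.496 s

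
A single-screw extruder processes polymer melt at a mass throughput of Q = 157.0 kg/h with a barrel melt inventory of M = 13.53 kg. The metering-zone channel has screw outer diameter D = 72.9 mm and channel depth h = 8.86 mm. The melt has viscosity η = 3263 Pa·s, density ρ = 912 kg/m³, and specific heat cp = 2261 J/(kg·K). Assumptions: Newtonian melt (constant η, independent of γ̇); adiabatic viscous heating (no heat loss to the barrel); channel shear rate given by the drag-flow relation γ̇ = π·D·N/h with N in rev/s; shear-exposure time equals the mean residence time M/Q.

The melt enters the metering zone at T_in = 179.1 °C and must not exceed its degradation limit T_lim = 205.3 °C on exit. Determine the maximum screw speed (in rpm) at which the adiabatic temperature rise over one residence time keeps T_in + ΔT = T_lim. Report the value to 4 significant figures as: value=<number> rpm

Convert throughput: Q = 157.0 kg/h = 157.0/3600 = 0.0436111 kg/s
t_res = M / Q_s = 13.53 ÷ 0.0436111 = 310.242 s
D = 72.9 mm = 0.0729 m;  h = 8.86 mm = 0.00886 m
ΔT_a = T_lim − T_in = 205.3 °C − 179.1 °C = 26.2 K
Invert ΔT = ηγ̇²t_res/(ρcp) for γ̇: γ̇_max² = ΔT_a ρ cp / (η t_res) = 26.2·912·2261 / (3263·310.242) = 53.3678 s⁻²
Take the square root: γ̇_max = √(53.3678) = 7.30532 s⁻¹
N_max = γ̇_max h / (πD) = 7.30532·0.00886/(π·0.0729) = 0.282615 rev/s → ×60 = 16.9569 rpm

value=16.96 rpm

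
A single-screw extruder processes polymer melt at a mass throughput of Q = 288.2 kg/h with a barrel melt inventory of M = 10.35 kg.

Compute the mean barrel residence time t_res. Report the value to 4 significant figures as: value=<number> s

Throughput in SI: Q_s = 288.2 kg/h ÷ 3600 s/h = 0.0800556 kg/s
Mean residence time: t_res = M/Q_s = 10.35 kg / 0.0800556 kg/s = 129.285 s

value=129.3 s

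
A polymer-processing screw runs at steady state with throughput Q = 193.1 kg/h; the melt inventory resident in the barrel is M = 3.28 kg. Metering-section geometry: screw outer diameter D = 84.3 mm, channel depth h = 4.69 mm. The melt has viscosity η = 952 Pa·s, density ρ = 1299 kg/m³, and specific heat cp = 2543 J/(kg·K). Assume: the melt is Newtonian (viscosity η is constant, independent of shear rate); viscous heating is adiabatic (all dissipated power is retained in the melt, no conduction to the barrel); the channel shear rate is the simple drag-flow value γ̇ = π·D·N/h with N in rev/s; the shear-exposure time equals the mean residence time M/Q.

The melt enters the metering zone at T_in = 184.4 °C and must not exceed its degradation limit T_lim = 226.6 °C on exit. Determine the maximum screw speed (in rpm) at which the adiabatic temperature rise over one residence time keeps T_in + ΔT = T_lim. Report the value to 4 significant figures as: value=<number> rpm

value=52.00 rpm

Q_s = Q / 3600 = 193.1 / 3600 = 0.0536389 kg/s
t_res = M / Q_s = 3.28 ÷ 0.0536389 = 61.1497 s
Geometry in SI: D = 84.3 mm → 0.0843 m, h = 4.69 mm → 0.00469 m
ΔT_a = T_lim − T_in = 226.6 − 184.4 = 42.2 K
Invert ΔT = ηγ̇²t_res/(ρcp) for γ̇: γ̇_max² = ΔT_a ρ cp / (η t_res) = 42.2·1299·2543 / (952·61.1497) = 2394.62 s⁻²
Take the square root: γ̇_max = √(2394.62) = 48.9349 s⁻¹
N_max = γ̇_max·h / (π·D) = 48.9349 · 0.00469 / (π · 0.0843) = 0.86659 rev/s = 51.9954 rpm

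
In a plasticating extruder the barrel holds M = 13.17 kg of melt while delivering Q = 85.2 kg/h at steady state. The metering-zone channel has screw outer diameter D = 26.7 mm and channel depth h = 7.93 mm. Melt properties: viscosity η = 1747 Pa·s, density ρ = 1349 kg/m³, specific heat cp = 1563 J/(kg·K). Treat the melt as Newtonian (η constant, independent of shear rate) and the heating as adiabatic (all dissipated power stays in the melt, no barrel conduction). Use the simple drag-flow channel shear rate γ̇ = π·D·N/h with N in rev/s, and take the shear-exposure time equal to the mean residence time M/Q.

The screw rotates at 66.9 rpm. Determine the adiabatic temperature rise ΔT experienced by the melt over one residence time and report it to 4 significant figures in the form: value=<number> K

value=64.14 K

Q_s = Q / 3600 = 85.2 / 3600 = 0.0236667 kg/s
t_res = M / Q_s = 13.17 / 0.0236667 = 556.479 s
Geometry in metres: D = 26.7 mm → 0.0267 m, h = 7.93 mm → 0.00793 m; screw speed N = 66.9 rpm = 1.115 rev/s
γ̇ = π·D·N / h = π · 0.0267 · 1.115 / 0.00793 = 11.794 s⁻¹
ΔT = η·γ̇²·t_res/(ρ·cp) = [1747 × 11.794² × 556.479] / [1349 × 1563] = 64.1352 K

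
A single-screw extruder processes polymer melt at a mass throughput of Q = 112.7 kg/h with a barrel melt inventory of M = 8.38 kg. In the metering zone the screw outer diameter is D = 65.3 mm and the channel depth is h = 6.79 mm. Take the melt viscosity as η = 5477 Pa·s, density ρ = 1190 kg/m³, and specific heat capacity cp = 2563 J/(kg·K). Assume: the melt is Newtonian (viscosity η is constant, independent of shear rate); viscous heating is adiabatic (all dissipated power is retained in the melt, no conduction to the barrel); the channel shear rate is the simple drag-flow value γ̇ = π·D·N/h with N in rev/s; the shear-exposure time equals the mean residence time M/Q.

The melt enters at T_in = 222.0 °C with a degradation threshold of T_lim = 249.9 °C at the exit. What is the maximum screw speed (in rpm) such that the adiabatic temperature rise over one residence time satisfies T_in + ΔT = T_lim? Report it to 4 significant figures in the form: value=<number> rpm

value=15.13 rpm

Throughput in SI: Q_s = 112.7 kg/h ÷ 3600 s/h = 0.0313056 kg/s
t_res = M / Q_s = 8.38 ÷ 0.0313056 = 267.684 s
D = 65.3 mm = 0.0653 m;  h = 6.79 mm = 0.00679 m
Allowable rise: ΔT_a = T_lim − T_in = 249.9 − 222.0 = 27.9 K
Invert ΔT = ηγ̇²t_res/(ρcp) for γ̇: γ̇_max² = ΔT_a ρ cp / (η t_res) = 27.9·1190·2563 / (5477·267.684) = 58.0409 s⁻²
γ̇_max = sqrt(58.0409) = 7.61846 s⁻¹
Solve γ̇ = πDN/h for N: N_max = γ̇_max·h/(π·D) = 7.61846 × 0.00679 / (π × 0.0653) = 0.252159 rev/s = 15.1295 rpm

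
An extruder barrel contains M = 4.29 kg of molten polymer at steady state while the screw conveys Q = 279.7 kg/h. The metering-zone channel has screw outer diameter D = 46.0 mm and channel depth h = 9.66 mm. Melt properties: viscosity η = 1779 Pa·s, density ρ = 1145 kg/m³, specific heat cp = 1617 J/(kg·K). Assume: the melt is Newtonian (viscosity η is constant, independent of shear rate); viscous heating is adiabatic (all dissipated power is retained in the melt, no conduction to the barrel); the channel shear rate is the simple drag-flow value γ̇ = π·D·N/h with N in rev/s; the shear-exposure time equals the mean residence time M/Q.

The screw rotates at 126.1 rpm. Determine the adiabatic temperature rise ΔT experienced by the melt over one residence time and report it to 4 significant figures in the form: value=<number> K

Convert throughput: Q = 279.7 kg/h = 279.7/3600 = 0.0776944 kg/s
t_res = M / Q_s = 4.29 ÷ 0.0776944 = 55.2163 s
Geometry in metres: D = 46.0 mm → 0.046 m, h = 9.66 mm → 0.00966 m; screw speed N = 126.1 rpm = 2.10167 rev/s
γ̇ = π D N / h = (π)(0.046)(2.10167) / 0.00966 = 31.4409 s⁻¹
ΔT = η·γ̇²·t_res / (ρ·cp) = 1779 · (31.4409)² · 55.2163 / (1145 · 1617) = 52.4465 K

value=52.45 K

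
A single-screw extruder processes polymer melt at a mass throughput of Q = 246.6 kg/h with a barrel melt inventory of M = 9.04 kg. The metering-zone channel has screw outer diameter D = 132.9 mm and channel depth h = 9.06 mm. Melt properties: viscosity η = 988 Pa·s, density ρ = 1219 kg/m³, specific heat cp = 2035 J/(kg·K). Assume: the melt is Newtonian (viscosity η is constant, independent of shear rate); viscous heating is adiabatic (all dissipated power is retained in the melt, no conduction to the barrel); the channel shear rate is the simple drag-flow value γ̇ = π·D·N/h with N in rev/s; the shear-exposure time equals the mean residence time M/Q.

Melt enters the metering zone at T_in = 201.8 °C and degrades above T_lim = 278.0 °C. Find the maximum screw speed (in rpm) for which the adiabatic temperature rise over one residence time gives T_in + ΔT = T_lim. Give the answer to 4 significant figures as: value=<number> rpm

Throughput in SI: Q_s = 246.6 kg/h ÷ 3600 s/h = 0.0685 kg/s
t_res = M / Q_s = 9.04 / 0.0685 = 131.971 s
Geometry in SI: D = 132.9 mm → 0.1329 m, h = 9.06 mm → 0.00906 m
Allowable rise: ΔT_a = T_lim − T_in = 278.0 − 201.8 = 76.2 K
Invert ΔT = ηγ̇²t_res/(ρcp) for γ̇: γ̇_max² = ΔT_a ρ cp / (η t_res) = 76.2·1219·2035 / (988·131.971) = 1449.73 s⁻²
γ̇_max = sqrt(1449.73) = 38.0754 s⁻¹
Solve γ̇ = πDN/h for N: N_max = γ̇_max·h/(π·D) = 38.0754 × 0.00906 / (π × 0.1329) = 0.826223 rev/s = 49.5734 rpm

value=49.57 rpm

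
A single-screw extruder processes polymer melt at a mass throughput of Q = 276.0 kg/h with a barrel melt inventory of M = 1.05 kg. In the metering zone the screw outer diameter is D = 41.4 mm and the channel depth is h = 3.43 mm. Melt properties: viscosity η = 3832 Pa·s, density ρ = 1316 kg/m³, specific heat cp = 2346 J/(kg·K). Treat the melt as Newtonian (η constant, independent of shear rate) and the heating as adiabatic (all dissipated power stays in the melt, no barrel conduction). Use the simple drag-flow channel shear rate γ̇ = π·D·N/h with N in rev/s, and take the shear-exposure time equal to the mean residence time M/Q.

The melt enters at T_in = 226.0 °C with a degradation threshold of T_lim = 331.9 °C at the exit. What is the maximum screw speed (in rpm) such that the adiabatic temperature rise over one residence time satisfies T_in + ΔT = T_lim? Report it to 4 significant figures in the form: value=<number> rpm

value=124.9 rpm

Q_s = Q / 3600 = 276.0 / 3600 = 0.0766667 kg/s
t_res = M / Q_s = 1.05 ÷ 0.0766667 = 13.6957 s
D = 41.4 mm = 0.0414 m;  h = 3.43 mm = 0.00343 m
Allowable rise: ΔT_a = T_lim − T_in = 331.9 − 226.0 = 105.9 K
Invert ΔT = ηγ̇²t_res/(ρcp) for γ̇: γ̇_max² = ΔT_a ρ cp / (η t_res) = 105.9·1316·2346 / (3832·13.6957) = 6229.76 s⁻²
Take the square root: γ̇_max = √(6229.76) = 78.9289 s⁻¹
N_max = γ̇_max h / (πD) = 78.9289·0.00343/(π·0.0414) = 2.08152 rev/s → ×60 = 124.891 rpm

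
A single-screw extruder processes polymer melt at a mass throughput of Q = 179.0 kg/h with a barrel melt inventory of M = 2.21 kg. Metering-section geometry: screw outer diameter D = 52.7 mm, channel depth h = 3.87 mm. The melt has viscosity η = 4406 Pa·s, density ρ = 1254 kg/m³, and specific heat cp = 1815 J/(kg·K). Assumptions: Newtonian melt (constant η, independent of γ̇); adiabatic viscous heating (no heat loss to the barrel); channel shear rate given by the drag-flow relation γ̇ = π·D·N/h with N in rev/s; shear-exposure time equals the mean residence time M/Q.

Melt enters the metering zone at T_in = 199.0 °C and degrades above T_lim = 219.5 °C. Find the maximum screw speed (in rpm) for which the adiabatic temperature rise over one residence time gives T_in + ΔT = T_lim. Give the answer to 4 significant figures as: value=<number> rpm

value=21.65 rpm

Throughput in SI: Q_s = 179.0 kg/h ÷ 3600 s/h = 0.0497222 kg/s
t_res = M / Q_s = 2.21 / 0.0497222 = 44.4469 s
Geometry in SI: D = 52.7 mm → 0.0527 m, h = 3.87 mm → 0.00387 m
ΔT_a = T_lim − T_in = 219.5 °C − 199.0 °C = 20.5 K
γ̇_max² = ΔT_a·ρ·cp/(η·t_res) = 20.5·1254·1815/(4406·44.4469) = 238.255 s⁻²
γ̇_max = sqrt(238.255) = 15.4355 s⁻¹
N_max = γ̇_max·h / (π·D) = 15.4355 · 0.00387 / (π · 0.0527) = 0.360804 rev/s = 21.6482 rpm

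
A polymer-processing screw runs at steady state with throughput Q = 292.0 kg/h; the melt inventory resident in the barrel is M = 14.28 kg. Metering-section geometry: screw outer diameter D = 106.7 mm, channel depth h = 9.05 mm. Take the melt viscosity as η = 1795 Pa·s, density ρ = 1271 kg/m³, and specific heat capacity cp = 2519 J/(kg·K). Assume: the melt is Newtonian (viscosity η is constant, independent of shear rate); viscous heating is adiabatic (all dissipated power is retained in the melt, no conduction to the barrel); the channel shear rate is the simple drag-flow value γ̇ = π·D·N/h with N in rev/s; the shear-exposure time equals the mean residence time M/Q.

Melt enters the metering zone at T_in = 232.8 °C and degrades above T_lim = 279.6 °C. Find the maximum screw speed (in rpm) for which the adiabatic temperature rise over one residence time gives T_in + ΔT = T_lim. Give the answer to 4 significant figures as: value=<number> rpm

value=35.27 rpm

Throughput in SI: Q_s = 292.0 kg/h ÷ 3600 s/h = 0.0811111 kg/s
Mean residence time: t_res = M/Q_s = 14.28 kg / 0.0811111 kg/s = 176.055 s
Convert to metres: D = 0.1067 m, h = 0.00905 m
ΔT_a = T_lim − T_in = 279.6 °C − 232.8 °C = 46.8 K
γ̇_max² = ΔT_a·ρ·cp/(η·t_res) = 46.8·1271·2519/(1795·176.055) = 474.141 s⁻²
Take the square root: γ̇_max = √(474.141) = 21.7748 s⁻¹
Solve γ̇ = πDN/h for N: N_max = γ̇_max·h/(π·D) = 21.7748 × 0.00905 / (π × 0.1067) = 0.587879 rev/s = 35.2727 rpm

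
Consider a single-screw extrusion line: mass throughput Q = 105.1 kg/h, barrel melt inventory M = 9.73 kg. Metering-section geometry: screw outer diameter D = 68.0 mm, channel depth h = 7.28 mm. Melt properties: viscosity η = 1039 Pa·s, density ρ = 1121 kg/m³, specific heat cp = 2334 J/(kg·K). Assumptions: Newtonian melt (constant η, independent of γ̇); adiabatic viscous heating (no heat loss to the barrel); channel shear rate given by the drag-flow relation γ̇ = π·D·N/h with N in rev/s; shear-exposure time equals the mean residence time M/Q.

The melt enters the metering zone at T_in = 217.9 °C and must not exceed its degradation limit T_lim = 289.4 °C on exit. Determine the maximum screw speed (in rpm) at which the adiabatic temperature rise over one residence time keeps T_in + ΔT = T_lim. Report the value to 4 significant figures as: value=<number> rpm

value=47.52 rpm

Throughput in SI: Q_s = 105.1 kg/h ÷ 3600 s/h = 0.0291944 kg/s
t_res = M / Q_s = 9.73 / 0.0291944 = 333.283 s
Convert to metres: D = 0.068 m, h = 0.00728 m
Allowable rise: ΔT_a = T_lim − T_in = 289.4 − 217.9 = 71.5 K
Invert ΔT = ηγ̇²t_res/(ρcp) for γ̇: γ̇_max² = ΔT_a ρ cp / (η t_res) = 71.5·1121·2334 / (1039·333.283) = 540.237 s⁻²
γ̇_max = sqrt(540.237) = 23.243 s⁻¹
N_max = γ̇_max·h / (π·D) = 23.243 · 0.00728 / (π · 0.068) = 0.792072 rev/s = 47.5243 rpm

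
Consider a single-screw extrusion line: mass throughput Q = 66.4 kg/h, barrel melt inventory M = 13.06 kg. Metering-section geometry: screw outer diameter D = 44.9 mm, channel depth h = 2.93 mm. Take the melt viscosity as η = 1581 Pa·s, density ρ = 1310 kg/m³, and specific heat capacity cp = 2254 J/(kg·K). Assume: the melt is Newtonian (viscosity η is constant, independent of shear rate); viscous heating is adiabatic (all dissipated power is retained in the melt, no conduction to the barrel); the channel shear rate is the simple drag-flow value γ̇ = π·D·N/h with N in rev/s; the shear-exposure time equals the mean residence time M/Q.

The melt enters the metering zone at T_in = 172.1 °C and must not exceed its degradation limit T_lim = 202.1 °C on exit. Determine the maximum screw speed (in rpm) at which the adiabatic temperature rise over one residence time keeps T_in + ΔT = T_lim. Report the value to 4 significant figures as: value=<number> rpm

value=11.09 rpm

Throughput in SI: Q_s = 66.4 kg/h ÷ 3600 s/h = 0.0184444 kg/s
t_res = M / Q_s = 13.06 ÷ 0.0184444 = 708.072 s
Convert to metres: D = 0.0449 m, h = 0.00293 m
ΔT_a = T_lim − T_in = 202.1 − 172.1 = 30 K
γ̇_max² = ΔT_a·ρ·cp/(η·t_res) = 30·1310·2254/(1581·708.072) = 79.1292 s⁻²
Take the square root: γ̇_max = √(79.1292) = 8.89546 s⁻¹
N_max = γ̇_max h / (πD) = 8.89546·0.00293/(π·0.0449) = 0.184774 rev/s → ×60 = 11.0864 rpm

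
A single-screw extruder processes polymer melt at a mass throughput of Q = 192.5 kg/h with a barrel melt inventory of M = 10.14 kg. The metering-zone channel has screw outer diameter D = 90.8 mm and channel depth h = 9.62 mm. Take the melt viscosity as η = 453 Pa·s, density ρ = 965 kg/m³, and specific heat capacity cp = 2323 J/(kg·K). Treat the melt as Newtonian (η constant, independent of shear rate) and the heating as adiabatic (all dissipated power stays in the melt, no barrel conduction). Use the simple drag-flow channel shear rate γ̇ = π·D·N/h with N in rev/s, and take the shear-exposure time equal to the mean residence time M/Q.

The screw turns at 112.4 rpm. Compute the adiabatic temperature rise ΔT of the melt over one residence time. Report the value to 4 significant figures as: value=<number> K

Throughput in SI: Q_s = 192.5 kg/h ÷ 3600 s/h = 0.0534722 kg/s
Mean residence time: t_res = M/Q_s = 10.14 kg / 0.0534722 kg/s = 189.631 s
D = 90.8 mm = 0.0908 m;  h = 9.62 mm = 0.00962 m;  N = 112.4 rpm / 60 = 1.87333 rev/s
Shear rate: γ̇ = πDN/h = π·0.0908·1.87333/0.00962 = 55.5489 s⁻¹
Adiabatic rise: ΔT = η γ̇² t_res / (ρ cp) = 453·(55.5489)²·189.631 / (965·2323) = 118.245 K

value=118.2 K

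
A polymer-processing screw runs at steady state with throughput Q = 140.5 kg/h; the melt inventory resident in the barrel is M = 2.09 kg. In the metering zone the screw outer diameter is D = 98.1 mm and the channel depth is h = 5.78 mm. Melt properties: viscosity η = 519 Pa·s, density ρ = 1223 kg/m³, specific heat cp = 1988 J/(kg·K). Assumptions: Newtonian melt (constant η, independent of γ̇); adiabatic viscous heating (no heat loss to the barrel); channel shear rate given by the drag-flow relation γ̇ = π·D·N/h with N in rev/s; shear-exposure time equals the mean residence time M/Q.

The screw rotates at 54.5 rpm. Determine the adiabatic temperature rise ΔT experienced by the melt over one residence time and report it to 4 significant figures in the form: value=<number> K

value=26.81 K

Throughput in SI: Q_s = 140.5 kg/h ÷ 3600 s/h = 0.0390278 kg/s
t_res = M / Q_s = 2.09 / 0.0390278 = 53.5516 s
D = 98.1 mm = 0.0981 m;  h = 5.78 mm = 0.00578 m;  N = 54.5 rpm / 60 = 0.908333 rev/s
γ̇ = π·D·N / h = π · 0.0981 · 0.908333 / 0.00578 = 48.4324 s⁻¹
Adiabatic rise: ΔT = η γ̇² t_res / (ρ cp) = 519·(48.4324)²·53.5516 / (1223·1988) = 26.8145 K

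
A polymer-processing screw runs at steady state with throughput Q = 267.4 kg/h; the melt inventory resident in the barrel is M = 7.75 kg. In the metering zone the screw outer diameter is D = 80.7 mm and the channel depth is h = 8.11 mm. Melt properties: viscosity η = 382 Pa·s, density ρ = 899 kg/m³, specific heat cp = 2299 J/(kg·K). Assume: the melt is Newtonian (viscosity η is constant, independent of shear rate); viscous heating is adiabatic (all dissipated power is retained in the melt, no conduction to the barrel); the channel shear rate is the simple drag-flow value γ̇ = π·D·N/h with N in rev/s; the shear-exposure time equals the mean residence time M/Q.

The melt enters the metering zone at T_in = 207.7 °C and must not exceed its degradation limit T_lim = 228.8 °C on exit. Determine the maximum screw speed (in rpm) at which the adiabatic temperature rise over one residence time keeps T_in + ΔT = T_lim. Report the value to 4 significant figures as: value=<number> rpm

Convert throughput: Q = 267.4 kg/h = 267.4/3600 = 0.0742778 kg/s
t_res = M / Q_s = 7.75 / 0.0742778 = 104.338 s
Geometry in SI: D = 80.7 mm → 0.0807 m, h = 8.11 mm → 0.00811 m
Allowable rise: ΔT_a = T_lim − T_in = 228.8 − 207.7 = 21.1 K
γ̇_max² = ΔT_a·ρ·cp/(η·t_res) = 21.1·899·2299/(382·104.338) = 1094.15 s⁻²
γ̇_max = sqrt(1094.15) = 33.0779 s⁻¹
N_max = γ̇_max·h / (π·D) = 33.0779 · 0.00811 / (π · 0.0807) = 1.05812 rev/s = 63.4872 rpm

value=63.49 rpm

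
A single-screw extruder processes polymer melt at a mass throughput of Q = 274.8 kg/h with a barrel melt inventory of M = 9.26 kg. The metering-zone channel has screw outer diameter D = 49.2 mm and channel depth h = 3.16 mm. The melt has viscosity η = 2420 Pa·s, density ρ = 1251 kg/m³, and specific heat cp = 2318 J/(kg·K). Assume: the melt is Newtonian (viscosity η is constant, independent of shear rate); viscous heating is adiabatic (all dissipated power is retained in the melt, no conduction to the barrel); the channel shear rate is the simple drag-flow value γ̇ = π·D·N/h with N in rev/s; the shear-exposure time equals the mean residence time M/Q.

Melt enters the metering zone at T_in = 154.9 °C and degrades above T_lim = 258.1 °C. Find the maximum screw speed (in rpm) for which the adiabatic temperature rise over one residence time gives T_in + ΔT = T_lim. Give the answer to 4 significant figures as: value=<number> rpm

Convert throughput: Q = 274.8 kg/h = 274.8/3600 = 0.0763333 kg/s
t_res = M / Q_s = 9.26 / 0.0763333 = 121.31 s
Convert to metres: D = 0.0492 m, h = 0.00316 m
ΔT_a = T_lim − T_in = 258.1 − 154.9 = 103.2 K
Invert ΔT = ηγ̇²t_res/(ρcp) for γ̇: γ̇_max² = ΔT_a ρ cp / (η t_res) = 103.2·1251·2318 / (2420·121.31) = 1019.39 s⁻²
γ̇_max = √1019.39 = 31.9278 s⁻¹
N_max = γ̇_max·h / (π·D) = 31.9278 · 0.00316 / (π · 0.0492) = 0.652742 rev/s = 39.1645 rpm

value=39.16 rpm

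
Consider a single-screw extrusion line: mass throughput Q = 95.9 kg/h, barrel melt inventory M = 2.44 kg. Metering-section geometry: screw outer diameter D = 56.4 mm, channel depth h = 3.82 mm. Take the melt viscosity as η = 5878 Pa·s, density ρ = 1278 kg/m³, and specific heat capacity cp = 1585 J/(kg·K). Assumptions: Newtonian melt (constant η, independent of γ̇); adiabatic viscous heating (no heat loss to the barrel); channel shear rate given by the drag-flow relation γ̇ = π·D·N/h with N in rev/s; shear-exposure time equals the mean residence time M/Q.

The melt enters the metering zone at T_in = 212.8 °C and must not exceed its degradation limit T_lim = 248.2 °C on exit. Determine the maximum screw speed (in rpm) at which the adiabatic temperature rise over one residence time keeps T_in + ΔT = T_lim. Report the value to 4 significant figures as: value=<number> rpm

value=14.93 rpm

Q_s = Q / 3600 = 95.9 / 3600 = 0.0266389 kg/s
t_res = M / Q_s = 2.44 / 0.0266389 = 91.5954 s
Geometry in SI: D = 56.4 mm → 0.0564 m, h = 3.82 mm → 0.00382 m
Allowable rise: ΔT_a = T_lim − T_in = 248.2 − 212.8 = 35.4 K
γ̇_max² = ΔT_a·ρ·cp / (η·t_res) = [35.4 × 1278 × 1585] / [5878 × 91.5954] = 133.186 s⁻²
γ̇_max = √133.186 = 11.5406 s⁻¹
Solve γ̇ = πDN/h for N: N_max = γ̇_max·h/(π·D) = 11.5406 × 0.00382 / (π × 0.0564) = 0.248808 rev/s = 14.9285 rpm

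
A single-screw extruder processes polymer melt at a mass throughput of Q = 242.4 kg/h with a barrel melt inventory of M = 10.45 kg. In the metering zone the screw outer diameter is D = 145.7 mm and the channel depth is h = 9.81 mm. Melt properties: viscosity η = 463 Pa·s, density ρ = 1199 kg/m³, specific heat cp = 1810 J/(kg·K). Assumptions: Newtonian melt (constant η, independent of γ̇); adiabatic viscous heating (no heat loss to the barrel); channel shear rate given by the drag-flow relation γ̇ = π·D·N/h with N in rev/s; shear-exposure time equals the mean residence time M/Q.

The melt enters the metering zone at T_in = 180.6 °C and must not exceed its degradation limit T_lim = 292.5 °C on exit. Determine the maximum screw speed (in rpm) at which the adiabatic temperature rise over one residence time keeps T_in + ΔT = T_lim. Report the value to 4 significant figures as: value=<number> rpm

Throughput in SI: Q_s = 242.4 kg/h ÷ 3600 s/h = 0.0673333 kg/s
Mean residence time: t_res = M/Q_s = 10.45 kg / 0.0673333 kg/s = 155.198 s
Geometry in SI: D = 145.7 mm → 0.1457 m, h = 9.81 mm → 0.00981 m
Allowable rise: ΔT_a = T_lim − T_in = 292.5 − 180.6 = 111.9 K
Invert ΔT = ηγ̇²t_res/(ρcp) for γ̇: γ̇_max² = ΔT_a ρ cp / (η t_res) = 111.9·1199·1810 / (463·155.198) = 3379.56 s⁻²
Take the square root: γ̇_max = √(3379.56) = 58.134 s⁻¹
Solve γ̇ = πDN/h for N: N_max = γ̇_max·h/(π·D) = 58.134 × 0.00981 / (π × 0.1457) = 1.24592 rev/s = 74.7552 rpm

value=74.76 rpm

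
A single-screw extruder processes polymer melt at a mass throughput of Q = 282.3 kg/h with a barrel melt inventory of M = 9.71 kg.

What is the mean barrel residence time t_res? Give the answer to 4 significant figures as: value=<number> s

value=123.8 s

Convert throughput: Q = 282.3 kg/h = 282.3/3600 = 0.0784167 kg/s
Mean residence time: t_res = M/Q_s = 9.71 kg / 0.0784167 kg/s = 123.826 s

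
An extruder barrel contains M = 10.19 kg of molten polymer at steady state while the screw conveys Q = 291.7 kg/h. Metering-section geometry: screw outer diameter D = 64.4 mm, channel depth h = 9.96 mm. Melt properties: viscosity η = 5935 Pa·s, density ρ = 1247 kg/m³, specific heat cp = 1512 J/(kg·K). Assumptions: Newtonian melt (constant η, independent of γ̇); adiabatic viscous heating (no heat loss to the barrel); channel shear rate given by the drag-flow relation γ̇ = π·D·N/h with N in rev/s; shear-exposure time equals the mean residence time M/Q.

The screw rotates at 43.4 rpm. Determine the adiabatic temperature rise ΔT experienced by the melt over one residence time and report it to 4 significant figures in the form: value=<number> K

value=85.46 K

Convert throughput: Q = 291.7 kg/h = 291.7/3600 = 0.0810278 kg/s
t_res = M / Q_s = 10.19 ÷ 0.0810278 = 125.759 s
Geometry in metres: D = 64.4 mm → 0.0644 m, h = 9.96 mm → 0.00996 m; screw speed N = 43.4 rpm = 0.723333 rev/s
γ̇ = π·D·N / h = π · 0.0644 · 0.723333 / 0.00996 = 14.6931 s⁻¹
ΔT = η·γ̇²·t_res/(ρ·cp) = [5935 × 14.6931² × 125.759] / [1247 × 1512] = 85.4619 K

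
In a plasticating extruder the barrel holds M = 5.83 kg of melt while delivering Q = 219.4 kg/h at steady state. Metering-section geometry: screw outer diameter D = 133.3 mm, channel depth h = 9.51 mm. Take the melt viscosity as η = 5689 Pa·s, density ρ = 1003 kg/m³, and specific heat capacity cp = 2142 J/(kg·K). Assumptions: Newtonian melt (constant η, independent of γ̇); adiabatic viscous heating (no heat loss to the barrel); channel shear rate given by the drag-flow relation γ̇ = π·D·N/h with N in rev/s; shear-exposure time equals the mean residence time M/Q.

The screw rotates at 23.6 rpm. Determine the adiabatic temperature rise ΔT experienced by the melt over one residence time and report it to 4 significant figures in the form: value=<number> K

Throughput in SI: Q_s = 219.4 kg/h ÷ 3600 s/h = 0.0609444 kg/s
t_res = M / Q_s = 5.83 / 0.0609444 = 95.6609 s
Convert to SI: D = 0.1333 m, h = 0.00951 m, N = 23.6/60 = 0.393333 rev/s
γ̇ = π·D·N / h = π · 0.1333 · 0.393333 / 0.00951 = 17.3205 s⁻¹
Adiabatic rise: ΔT = η γ̇² t_res / (ρ cp) = 5689·(17.3205)²·95.6609 / (1003·2142) = 75.9925 K

value=75.99 K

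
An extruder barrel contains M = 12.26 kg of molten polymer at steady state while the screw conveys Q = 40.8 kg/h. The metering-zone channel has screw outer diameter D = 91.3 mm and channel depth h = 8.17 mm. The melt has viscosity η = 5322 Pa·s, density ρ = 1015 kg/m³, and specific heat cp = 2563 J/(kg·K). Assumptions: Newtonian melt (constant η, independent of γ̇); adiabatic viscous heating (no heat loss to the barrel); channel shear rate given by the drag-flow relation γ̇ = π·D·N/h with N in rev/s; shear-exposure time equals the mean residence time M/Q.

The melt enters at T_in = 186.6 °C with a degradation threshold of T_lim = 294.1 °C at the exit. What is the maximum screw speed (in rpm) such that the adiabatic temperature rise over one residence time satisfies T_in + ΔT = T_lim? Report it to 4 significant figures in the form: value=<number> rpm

Throughput in SI: Q_s = 40.8 kg/h ÷ 3600 s/h = 0.0113333 kg/s
Mean residence time: t_res = M/Q_s = 12.26 kg / 0.0113333 kg/s = 1081.76 s
Convert to metres: D = 0.0913 m, h = 0.00817 m
ΔT_a = T_lim − T_in = 294.1 °C − 186.6 °C = 107.5 K
γ̇_max² = ΔT_a·ρ·cp / (η·t_res) = [107.5 × 1015 × 2563] / [5322 × 1081.76] = 48.5753 s⁻²
Take the square root: γ̇_max = √(48.5753) = 6.9696 s⁻¹
N_max = γ̇_max h / (πD) = 6.9696·0.00817/(π·0.0913) = 0.198522 rev/s → ×60 = 11.9113 rpm

value=11.91 rpm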